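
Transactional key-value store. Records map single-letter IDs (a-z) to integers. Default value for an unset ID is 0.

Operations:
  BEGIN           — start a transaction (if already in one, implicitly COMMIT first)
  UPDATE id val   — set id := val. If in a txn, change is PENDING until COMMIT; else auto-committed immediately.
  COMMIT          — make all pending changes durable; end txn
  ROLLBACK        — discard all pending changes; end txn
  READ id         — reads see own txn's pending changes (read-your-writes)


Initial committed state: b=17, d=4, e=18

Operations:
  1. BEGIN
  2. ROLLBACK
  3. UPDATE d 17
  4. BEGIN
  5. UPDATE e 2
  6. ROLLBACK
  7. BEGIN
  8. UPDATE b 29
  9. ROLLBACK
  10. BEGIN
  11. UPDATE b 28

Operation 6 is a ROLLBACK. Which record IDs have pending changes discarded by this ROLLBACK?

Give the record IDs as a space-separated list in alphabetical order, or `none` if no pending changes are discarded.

Initial committed: {b=17, d=4, e=18}
Op 1: BEGIN: in_txn=True, pending={}
Op 2: ROLLBACK: discarded pending []; in_txn=False
Op 3: UPDATE d=17 (auto-commit; committed d=17)
Op 4: BEGIN: in_txn=True, pending={}
Op 5: UPDATE e=2 (pending; pending now {e=2})
Op 6: ROLLBACK: discarded pending ['e']; in_txn=False
Op 7: BEGIN: in_txn=True, pending={}
Op 8: UPDATE b=29 (pending; pending now {b=29})
Op 9: ROLLBACK: discarded pending ['b']; in_txn=False
Op 10: BEGIN: in_txn=True, pending={}
Op 11: UPDATE b=28 (pending; pending now {b=28})
ROLLBACK at op 6 discards: ['e']

Answer: e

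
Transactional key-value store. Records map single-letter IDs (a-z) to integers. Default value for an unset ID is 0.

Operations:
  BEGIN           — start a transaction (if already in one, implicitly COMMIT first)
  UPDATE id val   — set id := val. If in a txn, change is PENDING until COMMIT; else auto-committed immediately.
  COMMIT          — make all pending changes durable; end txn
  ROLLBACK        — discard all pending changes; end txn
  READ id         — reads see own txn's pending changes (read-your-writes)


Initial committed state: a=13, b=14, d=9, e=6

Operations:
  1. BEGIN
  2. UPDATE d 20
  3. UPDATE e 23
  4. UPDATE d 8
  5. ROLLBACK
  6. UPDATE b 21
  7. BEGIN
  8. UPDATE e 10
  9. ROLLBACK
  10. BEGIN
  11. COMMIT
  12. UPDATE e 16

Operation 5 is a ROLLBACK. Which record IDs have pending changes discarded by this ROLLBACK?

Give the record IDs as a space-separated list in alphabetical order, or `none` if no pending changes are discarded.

Initial committed: {a=13, b=14, d=9, e=6}
Op 1: BEGIN: in_txn=True, pending={}
Op 2: UPDATE d=20 (pending; pending now {d=20})
Op 3: UPDATE e=23 (pending; pending now {d=20, e=23})
Op 4: UPDATE d=8 (pending; pending now {d=8, e=23})
Op 5: ROLLBACK: discarded pending ['d', 'e']; in_txn=False
Op 6: UPDATE b=21 (auto-commit; committed b=21)
Op 7: BEGIN: in_txn=True, pending={}
Op 8: UPDATE e=10 (pending; pending now {e=10})
Op 9: ROLLBACK: discarded pending ['e']; in_txn=False
Op 10: BEGIN: in_txn=True, pending={}
Op 11: COMMIT: merged [] into committed; committed now {a=13, b=21, d=9, e=6}
Op 12: UPDATE e=16 (auto-commit; committed e=16)
ROLLBACK at op 5 discards: ['d', 'e']

Answer: d e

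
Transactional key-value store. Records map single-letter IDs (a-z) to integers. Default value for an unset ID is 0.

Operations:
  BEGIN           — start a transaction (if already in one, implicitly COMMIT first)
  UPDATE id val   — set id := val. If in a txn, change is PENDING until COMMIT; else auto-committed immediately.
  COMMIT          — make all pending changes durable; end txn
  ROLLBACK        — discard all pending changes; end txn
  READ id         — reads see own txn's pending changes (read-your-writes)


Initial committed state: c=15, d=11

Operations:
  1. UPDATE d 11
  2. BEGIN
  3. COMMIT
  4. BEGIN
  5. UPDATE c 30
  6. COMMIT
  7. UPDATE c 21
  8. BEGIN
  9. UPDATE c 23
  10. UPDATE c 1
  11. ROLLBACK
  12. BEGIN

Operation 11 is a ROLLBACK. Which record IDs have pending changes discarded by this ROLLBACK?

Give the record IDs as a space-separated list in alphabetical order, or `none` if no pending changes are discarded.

Initial committed: {c=15, d=11}
Op 1: UPDATE d=11 (auto-commit; committed d=11)
Op 2: BEGIN: in_txn=True, pending={}
Op 3: COMMIT: merged [] into committed; committed now {c=15, d=11}
Op 4: BEGIN: in_txn=True, pending={}
Op 5: UPDATE c=30 (pending; pending now {c=30})
Op 6: COMMIT: merged ['c'] into committed; committed now {c=30, d=11}
Op 7: UPDATE c=21 (auto-commit; committed c=21)
Op 8: BEGIN: in_txn=True, pending={}
Op 9: UPDATE c=23 (pending; pending now {c=23})
Op 10: UPDATE c=1 (pending; pending now {c=1})
Op 11: ROLLBACK: discarded pending ['c']; in_txn=False
Op 12: BEGIN: in_txn=True, pending={}
ROLLBACK at op 11 discards: ['c']

Answer: c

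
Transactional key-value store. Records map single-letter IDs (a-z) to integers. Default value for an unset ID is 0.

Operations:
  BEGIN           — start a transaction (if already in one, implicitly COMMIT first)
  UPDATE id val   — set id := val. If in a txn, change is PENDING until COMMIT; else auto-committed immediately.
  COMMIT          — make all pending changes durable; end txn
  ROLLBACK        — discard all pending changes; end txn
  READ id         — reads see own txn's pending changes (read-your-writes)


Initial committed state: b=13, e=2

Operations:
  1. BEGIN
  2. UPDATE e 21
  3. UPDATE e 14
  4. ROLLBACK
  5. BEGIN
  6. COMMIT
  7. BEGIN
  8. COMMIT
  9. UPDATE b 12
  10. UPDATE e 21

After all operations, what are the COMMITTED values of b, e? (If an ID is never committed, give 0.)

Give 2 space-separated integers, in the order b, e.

Answer: 12 21

Derivation:
Initial committed: {b=13, e=2}
Op 1: BEGIN: in_txn=True, pending={}
Op 2: UPDATE e=21 (pending; pending now {e=21})
Op 3: UPDATE e=14 (pending; pending now {e=14})
Op 4: ROLLBACK: discarded pending ['e']; in_txn=False
Op 5: BEGIN: in_txn=True, pending={}
Op 6: COMMIT: merged [] into committed; committed now {b=13, e=2}
Op 7: BEGIN: in_txn=True, pending={}
Op 8: COMMIT: merged [] into committed; committed now {b=13, e=2}
Op 9: UPDATE b=12 (auto-commit; committed b=12)
Op 10: UPDATE e=21 (auto-commit; committed e=21)
Final committed: {b=12, e=21}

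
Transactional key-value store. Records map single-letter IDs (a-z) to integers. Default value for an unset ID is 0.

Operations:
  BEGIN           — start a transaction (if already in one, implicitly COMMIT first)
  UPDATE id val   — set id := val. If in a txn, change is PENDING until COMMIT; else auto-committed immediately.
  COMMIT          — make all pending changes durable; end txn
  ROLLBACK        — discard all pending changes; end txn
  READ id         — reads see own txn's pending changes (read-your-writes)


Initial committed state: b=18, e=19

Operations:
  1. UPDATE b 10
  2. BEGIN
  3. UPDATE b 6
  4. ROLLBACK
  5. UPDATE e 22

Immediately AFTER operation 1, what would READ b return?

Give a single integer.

Initial committed: {b=18, e=19}
Op 1: UPDATE b=10 (auto-commit; committed b=10)
After op 1: visible(b) = 10 (pending={}, committed={b=10, e=19})

Answer: 10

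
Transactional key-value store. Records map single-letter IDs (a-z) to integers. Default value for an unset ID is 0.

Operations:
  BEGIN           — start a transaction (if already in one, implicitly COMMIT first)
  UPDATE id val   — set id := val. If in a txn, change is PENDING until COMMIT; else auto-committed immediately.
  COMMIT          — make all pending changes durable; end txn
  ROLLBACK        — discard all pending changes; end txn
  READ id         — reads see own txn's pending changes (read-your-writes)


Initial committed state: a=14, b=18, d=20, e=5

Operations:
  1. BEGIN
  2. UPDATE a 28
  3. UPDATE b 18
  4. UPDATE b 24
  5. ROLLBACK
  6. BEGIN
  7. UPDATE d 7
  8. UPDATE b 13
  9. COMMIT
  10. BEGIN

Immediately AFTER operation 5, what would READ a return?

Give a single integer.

Initial committed: {a=14, b=18, d=20, e=5}
Op 1: BEGIN: in_txn=True, pending={}
Op 2: UPDATE a=28 (pending; pending now {a=28})
Op 3: UPDATE b=18 (pending; pending now {a=28, b=18})
Op 4: UPDATE b=24 (pending; pending now {a=28, b=24})
Op 5: ROLLBACK: discarded pending ['a', 'b']; in_txn=False
After op 5: visible(a) = 14 (pending={}, committed={a=14, b=18, d=20, e=5})

Answer: 14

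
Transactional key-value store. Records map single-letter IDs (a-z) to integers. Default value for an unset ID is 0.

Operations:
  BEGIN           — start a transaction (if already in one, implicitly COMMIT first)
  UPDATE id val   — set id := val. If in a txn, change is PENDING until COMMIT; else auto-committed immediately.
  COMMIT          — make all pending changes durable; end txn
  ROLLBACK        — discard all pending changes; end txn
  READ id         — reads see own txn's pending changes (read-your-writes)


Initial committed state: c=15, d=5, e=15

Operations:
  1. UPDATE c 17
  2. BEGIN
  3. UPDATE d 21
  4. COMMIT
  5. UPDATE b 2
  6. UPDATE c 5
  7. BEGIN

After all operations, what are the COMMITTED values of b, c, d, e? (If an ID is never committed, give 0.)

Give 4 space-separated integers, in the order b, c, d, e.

Answer: 2 5 21 15

Derivation:
Initial committed: {c=15, d=5, e=15}
Op 1: UPDATE c=17 (auto-commit; committed c=17)
Op 2: BEGIN: in_txn=True, pending={}
Op 3: UPDATE d=21 (pending; pending now {d=21})
Op 4: COMMIT: merged ['d'] into committed; committed now {c=17, d=21, e=15}
Op 5: UPDATE b=2 (auto-commit; committed b=2)
Op 6: UPDATE c=5 (auto-commit; committed c=5)
Op 7: BEGIN: in_txn=True, pending={}
Final committed: {b=2, c=5, d=21, e=15}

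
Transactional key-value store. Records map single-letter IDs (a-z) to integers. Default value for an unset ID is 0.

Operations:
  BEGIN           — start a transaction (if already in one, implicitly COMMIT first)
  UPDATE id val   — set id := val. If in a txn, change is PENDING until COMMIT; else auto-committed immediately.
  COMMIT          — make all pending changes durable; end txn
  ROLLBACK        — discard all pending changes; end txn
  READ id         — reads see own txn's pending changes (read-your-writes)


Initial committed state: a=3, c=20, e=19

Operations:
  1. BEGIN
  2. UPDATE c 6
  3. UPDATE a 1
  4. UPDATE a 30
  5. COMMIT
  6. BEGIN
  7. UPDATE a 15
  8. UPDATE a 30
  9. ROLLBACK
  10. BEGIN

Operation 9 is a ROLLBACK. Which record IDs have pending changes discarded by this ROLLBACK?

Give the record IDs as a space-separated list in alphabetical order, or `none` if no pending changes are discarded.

Answer: a

Derivation:
Initial committed: {a=3, c=20, e=19}
Op 1: BEGIN: in_txn=True, pending={}
Op 2: UPDATE c=6 (pending; pending now {c=6})
Op 3: UPDATE a=1 (pending; pending now {a=1, c=6})
Op 4: UPDATE a=30 (pending; pending now {a=30, c=6})
Op 5: COMMIT: merged ['a', 'c'] into committed; committed now {a=30, c=6, e=19}
Op 6: BEGIN: in_txn=True, pending={}
Op 7: UPDATE a=15 (pending; pending now {a=15})
Op 8: UPDATE a=30 (pending; pending now {a=30})
Op 9: ROLLBACK: discarded pending ['a']; in_txn=False
Op 10: BEGIN: in_txn=True, pending={}
ROLLBACK at op 9 discards: ['a']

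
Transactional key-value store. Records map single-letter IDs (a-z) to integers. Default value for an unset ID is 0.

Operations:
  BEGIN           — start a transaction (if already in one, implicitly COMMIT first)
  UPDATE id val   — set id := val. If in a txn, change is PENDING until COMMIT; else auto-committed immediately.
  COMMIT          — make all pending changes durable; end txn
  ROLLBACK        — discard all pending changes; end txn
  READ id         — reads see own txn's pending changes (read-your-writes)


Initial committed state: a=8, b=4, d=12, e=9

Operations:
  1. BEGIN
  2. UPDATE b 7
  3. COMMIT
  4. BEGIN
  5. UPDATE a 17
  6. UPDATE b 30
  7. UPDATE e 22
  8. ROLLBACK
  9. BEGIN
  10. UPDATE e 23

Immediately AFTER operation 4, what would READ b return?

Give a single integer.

Answer: 7

Derivation:
Initial committed: {a=8, b=4, d=12, e=9}
Op 1: BEGIN: in_txn=True, pending={}
Op 2: UPDATE b=7 (pending; pending now {b=7})
Op 3: COMMIT: merged ['b'] into committed; committed now {a=8, b=7, d=12, e=9}
Op 4: BEGIN: in_txn=True, pending={}
After op 4: visible(b) = 7 (pending={}, committed={a=8, b=7, d=12, e=9})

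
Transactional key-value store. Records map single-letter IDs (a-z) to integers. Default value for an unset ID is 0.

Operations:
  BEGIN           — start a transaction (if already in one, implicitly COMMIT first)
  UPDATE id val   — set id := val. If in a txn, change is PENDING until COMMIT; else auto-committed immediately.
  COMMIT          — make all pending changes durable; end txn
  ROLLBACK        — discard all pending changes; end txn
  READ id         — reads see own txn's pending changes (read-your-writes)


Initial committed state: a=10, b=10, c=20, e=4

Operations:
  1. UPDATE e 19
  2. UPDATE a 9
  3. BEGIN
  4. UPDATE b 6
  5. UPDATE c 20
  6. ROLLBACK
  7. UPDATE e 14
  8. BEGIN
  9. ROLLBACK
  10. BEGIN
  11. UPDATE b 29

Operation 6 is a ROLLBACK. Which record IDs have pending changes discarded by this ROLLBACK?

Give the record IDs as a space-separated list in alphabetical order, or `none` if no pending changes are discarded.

Answer: b c

Derivation:
Initial committed: {a=10, b=10, c=20, e=4}
Op 1: UPDATE e=19 (auto-commit; committed e=19)
Op 2: UPDATE a=9 (auto-commit; committed a=9)
Op 3: BEGIN: in_txn=True, pending={}
Op 4: UPDATE b=6 (pending; pending now {b=6})
Op 5: UPDATE c=20 (pending; pending now {b=6, c=20})
Op 6: ROLLBACK: discarded pending ['b', 'c']; in_txn=False
Op 7: UPDATE e=14 (auto-commit; committed e=14)
Op 8: BEGIN: in_txn=True, pending={}
Op 9: ROLLBACK: discarded pending []; in_txn=False
Op 10: BEGIN: in_txn=True, pending={}
Op 11: UPDATE b=29 (pending; pending now {b=29})
ROLLBACK at op 6 discards: ['b', 'c']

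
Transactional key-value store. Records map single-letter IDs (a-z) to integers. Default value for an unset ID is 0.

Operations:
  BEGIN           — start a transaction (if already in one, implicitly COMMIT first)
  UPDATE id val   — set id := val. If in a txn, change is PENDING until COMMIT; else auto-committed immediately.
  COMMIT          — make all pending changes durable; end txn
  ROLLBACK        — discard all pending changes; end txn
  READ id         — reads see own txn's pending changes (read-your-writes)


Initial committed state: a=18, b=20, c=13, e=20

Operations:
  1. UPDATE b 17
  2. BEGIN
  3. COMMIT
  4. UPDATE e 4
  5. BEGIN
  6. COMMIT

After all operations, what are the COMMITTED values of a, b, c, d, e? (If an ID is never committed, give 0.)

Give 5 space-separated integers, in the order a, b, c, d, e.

Initial committed: {a=18, b=20, c=13, e=20}
Op 1: UPDATE b=17 (auto-commit; committed b=17)
Op 2: BEGIN: in_txn=True, pending={}
Op 3: COMMIT: merged [] into committed; committed now {a=18, b=17, c=13, e=20}
Op 4: UPDATE e=4 (auto-commit; committed e=4)
Op 5: BEGIN: in_txn=True, pending={}
Op 6: COMMIT: merged [] into committed; committed now {a=18, b=17, c=13, e=4}
Final committed: {a=18, b=17, c=13, e=4}

Answer: 18 17 13 0 4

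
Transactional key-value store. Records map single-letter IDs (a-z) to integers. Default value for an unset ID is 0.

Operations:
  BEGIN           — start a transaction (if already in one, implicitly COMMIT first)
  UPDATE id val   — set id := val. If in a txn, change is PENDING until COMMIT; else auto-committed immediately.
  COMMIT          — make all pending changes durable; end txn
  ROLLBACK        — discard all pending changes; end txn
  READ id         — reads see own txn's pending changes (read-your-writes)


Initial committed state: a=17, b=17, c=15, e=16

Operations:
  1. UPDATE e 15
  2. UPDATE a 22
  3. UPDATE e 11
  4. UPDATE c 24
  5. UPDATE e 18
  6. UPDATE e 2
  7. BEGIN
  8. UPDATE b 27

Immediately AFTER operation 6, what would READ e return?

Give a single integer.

Answer: 2

Derivation:
Initial committed: {a=17, b=17, c=15, e=16}
Op 1: UPDATE e=15 (auto-commit; committed e=15)
Op 2: UPDATE a=22 (auto-commit; committed a=22)
Op 3: UPDATE e=11 (auto-commit; committed e=11)
Op 4: UPDATE c=24 (auto-commit; committed c=24)
Op 5: UPDATE e=18 (auto-commit; committed e=18)
Op 6: UPDATE e=2 (auto-commit; committed e=2)
After op 6: visible(e) = 2 (pending={}, committed={a=22, b=17, c=24, e=2})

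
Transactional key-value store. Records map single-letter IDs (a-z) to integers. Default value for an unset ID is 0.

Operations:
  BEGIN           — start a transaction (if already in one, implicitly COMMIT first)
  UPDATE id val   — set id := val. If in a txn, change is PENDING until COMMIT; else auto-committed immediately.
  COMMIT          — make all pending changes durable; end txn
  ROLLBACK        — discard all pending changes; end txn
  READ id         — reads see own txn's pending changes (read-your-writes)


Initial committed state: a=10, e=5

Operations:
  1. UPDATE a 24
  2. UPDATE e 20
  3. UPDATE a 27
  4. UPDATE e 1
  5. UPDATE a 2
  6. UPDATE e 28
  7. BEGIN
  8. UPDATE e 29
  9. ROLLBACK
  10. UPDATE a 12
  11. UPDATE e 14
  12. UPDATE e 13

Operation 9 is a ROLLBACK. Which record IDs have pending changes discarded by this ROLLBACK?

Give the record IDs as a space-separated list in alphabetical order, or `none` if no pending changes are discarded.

Initial committed: {a=10, e=5}
Op 1: UPDATE a=24 (auto-commit; committed a=24)
Op 2: UPDATE e=20 (auto-commit; committed e=20)
Op 3: UPDATE a=27 (auto-commit; committed a=27)
Op 4: UPDATE e=1 (auto-commit; committed e=1)
Op 5: UPDATE a=2 (auto-commit; committed a=2)
Op 6: UPDATE e=28 (auto-commit; committed e=28)
Op 7: BEGIN: in_txn=True, pending={}
Op 8: UPDATE e=29 (pending; pending now {e=29})
Op 9: ROLLBACK: discarded pending ['e']; in_txn=False
Op 10: UPDATE a=12 (auto-commit; committed a=12)
Op 11: UPDATE e=14 (auto-commit; committed e=14)
Op 12: UPDATE e=13 (auto-commit; committed e=13)
ROLLBACK at op 9 discards: ['e']

Answer: e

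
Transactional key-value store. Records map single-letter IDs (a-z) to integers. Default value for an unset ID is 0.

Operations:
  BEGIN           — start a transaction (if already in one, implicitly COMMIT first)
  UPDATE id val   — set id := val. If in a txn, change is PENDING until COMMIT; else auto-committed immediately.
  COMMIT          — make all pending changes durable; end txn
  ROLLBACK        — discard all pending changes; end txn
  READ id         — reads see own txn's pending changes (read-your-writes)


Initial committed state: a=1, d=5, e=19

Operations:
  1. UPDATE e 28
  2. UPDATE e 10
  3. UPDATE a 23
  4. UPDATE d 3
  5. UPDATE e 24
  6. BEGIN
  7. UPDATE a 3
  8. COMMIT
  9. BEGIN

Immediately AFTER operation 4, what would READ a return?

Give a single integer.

Answer: 23

Derivation:
Initial committed: {a=1, d=5, e=19}
Op 1: UPDATE e=28 (auto-commit; committed e=28)
Op 2: UPDATE e=10 (auto-commit; committed e=10)
Op 3: UPDATE a=23 (auto-commit; committed a=23)
Op 4: UPDATE d=3 (auto-commit; committed d=3)
After op 4: visible(a) = 23 (pending={}, committed={a=23, d=3, e=10})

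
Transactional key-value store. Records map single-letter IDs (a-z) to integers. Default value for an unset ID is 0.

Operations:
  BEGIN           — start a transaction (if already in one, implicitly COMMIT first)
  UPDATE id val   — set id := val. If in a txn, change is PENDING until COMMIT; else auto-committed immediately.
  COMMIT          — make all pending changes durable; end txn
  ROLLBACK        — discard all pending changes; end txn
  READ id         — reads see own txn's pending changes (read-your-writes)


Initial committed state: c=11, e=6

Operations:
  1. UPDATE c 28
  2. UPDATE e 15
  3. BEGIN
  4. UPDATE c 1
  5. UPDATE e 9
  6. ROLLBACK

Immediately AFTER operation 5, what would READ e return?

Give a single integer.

Initial committed: {c=11, e=6}
Op 1: UPDATE c=28 (auto-commit; committed c=28)
Op 2: UPDATE e=15 (auto-commit; committed e=15)
Op 3: BEGIN: in_txn=True, pending={}
Op 4: UPDATE c=1 (pending; pending now {c=1})
Op 5: UPDATE e=9 (pending; pending now {c=1, e=9})
After op 5: visible(e) = 9 (pending={c=1, e=9}, committed={c=28, e=15})

Answer: 9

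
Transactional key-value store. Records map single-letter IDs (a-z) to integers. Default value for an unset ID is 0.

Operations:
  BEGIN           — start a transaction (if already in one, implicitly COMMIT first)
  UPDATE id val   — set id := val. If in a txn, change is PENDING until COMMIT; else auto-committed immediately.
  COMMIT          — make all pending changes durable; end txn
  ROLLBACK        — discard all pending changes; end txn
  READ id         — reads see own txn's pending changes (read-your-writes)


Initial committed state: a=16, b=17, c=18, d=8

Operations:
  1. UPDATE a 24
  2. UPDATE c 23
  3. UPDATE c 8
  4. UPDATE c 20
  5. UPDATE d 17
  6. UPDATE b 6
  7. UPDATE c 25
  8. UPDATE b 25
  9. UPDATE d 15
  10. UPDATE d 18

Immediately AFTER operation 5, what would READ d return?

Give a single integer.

Answer: 17

Derivation:
Initial committed: {a=16, b=17, c=18, d=8}
Op 1: UPDATE a=24 (auto-commit; committed a=24)
Op 2: UPDATE c=23 (auto-commit; committed c=23)
Op 3: UPDATE c=8 (auto-commit; committed c=8)
Op 4: UPDATE c=20 (auto-commit; committed c=20)
Op 5: UPDATE d=17 (auto-commit; committed d=17)
After op 5: visible(d) = 17 (pending={}, committed={a=24, b=17, c=20, d=17})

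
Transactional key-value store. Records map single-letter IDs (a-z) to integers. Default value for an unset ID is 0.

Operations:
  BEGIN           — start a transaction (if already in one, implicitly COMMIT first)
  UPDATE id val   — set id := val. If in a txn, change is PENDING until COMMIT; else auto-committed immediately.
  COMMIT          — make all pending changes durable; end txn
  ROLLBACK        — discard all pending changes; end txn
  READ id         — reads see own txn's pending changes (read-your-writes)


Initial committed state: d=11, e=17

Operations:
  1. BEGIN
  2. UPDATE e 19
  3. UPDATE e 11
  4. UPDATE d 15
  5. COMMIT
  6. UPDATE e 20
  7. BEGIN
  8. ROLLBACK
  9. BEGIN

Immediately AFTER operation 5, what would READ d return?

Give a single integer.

Answer: 15

Derivation:
Initial committed: {d=11, e=17}
Op 1: BEGIN: in_txn=True, pending={}
Op 2: UPDATE e=19 (pending; pending now {e=19})
Op 3: UPDATE e=11 (pending; pending now {e=11})
Op 4: UPDATE d=15 (pending; pending now {d=15, e=11})
Op 5: COMMIT: merged ['d', 'e'] into committed; committed now {d=15, e=11}
After op 5: visible(d) = 15 (pending={}, committed={d=15, e=11})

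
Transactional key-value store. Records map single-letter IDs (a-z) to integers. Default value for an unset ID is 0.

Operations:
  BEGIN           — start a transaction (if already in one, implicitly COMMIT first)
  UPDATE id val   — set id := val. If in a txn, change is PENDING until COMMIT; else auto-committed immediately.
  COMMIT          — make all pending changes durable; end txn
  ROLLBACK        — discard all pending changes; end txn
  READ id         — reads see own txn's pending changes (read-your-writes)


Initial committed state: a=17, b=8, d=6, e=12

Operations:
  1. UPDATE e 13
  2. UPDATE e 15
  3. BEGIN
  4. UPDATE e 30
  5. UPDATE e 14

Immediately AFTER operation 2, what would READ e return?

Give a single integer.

Answer: 15

Derivation:
Initial committed: {a=17, b=8, d=6, e=12}
Op 1: UPDATE e=13 (auto-commit; committed e=13)
Op 2: UPDATE e=15 (auto-commit; committed e=15)
After op 2: visible(e) = 15 (pending={}, committed={a=17, b=8, d=6, e=15})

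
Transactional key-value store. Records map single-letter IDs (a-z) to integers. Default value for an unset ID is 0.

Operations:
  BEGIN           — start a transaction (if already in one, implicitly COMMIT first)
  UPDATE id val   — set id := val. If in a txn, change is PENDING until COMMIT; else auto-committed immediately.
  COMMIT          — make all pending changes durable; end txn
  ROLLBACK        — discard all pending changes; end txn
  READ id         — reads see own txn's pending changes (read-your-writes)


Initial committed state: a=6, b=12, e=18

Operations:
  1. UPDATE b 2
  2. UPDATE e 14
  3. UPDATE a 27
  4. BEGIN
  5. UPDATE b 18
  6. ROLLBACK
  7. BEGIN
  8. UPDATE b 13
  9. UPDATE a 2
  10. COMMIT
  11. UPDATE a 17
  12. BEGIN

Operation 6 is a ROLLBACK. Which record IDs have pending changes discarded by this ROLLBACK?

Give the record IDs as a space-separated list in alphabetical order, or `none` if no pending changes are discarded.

Initial committed: {a=6, b=12, e=18}
Op 1: UPDATE b=2 (auto-commit; committed b=2)
Op 2: UPDATE e=14 (auto-commit; committed e=14)
Op 3: UPDATE a=27 (auto-commit; committed a=27)
Op 4: BEGIN: in_txn=True, pending={}
Op 5: UPDATE b=18 (pending; pending now {b=18})
Op 6: ROLLBACK: discarded pending ['b']; in_txn=False
Op 7: BEGIN: in_txn=True, pending={}
Op 8: UPDATE b=13 (pending; pending now {b=13})
Op 9: UPDATE a=2 (pending; pending now {a=2, b=13})
Op 10: COMMIT: merged ['a', 'b'] into committed; committed now {a=2, b=13, e=14}
Op 11: UPDATE a=17 (auto-commit; committed a=17)
Op 12: BEGIN: in_txn=True, pending={}
ROLLBACK at op 6 discards: ['b']

Answer: b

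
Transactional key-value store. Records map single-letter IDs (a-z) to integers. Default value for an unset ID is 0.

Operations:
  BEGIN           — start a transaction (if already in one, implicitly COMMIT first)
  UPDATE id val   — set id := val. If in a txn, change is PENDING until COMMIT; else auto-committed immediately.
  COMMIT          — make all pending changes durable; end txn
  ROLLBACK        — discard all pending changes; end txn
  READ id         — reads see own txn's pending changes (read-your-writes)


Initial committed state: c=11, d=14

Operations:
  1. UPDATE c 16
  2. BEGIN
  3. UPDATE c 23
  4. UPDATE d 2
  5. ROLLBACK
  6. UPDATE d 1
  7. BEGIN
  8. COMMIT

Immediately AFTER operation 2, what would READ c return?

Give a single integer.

Initial committed: {c=11, d=14}
Op 1: UPDATE c=16 (auto-commit; committed c=16)
Op 2: BEGIN: in_txn=True, pending={}
After op 2: visible(c) = 16 (pending={}, committed={c=16, d=14})

Answer: 16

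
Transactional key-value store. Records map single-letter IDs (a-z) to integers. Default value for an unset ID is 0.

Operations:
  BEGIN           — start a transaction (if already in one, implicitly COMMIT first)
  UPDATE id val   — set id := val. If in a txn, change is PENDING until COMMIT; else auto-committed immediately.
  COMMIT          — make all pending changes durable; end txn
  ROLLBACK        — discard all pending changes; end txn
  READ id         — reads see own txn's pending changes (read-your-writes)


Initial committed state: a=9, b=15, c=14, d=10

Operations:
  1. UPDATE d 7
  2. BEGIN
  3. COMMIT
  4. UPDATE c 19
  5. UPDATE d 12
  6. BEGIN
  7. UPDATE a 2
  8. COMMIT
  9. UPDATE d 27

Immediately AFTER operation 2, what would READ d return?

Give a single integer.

Initial committed: {a=9, b=15, c=14, d=10}
Op 1: UPDATE d=7 (auto-commit; committed d=7)
Op 2: BEGIN: in_txn=True, pending={}
After op 2: visible(d) = 7 (pending={}, committed={a=9, b=15, c=14, d=7})

Answer: 7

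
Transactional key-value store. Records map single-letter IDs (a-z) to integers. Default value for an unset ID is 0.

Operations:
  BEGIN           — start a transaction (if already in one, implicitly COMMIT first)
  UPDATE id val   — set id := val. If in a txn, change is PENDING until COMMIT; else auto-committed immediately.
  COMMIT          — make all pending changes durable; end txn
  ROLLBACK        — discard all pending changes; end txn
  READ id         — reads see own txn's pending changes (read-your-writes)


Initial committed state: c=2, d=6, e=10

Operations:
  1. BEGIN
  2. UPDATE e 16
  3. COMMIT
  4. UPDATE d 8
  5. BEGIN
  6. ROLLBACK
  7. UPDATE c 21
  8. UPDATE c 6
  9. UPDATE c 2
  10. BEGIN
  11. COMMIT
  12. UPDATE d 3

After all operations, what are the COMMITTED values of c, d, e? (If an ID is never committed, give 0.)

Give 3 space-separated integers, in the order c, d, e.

Answer: 2 3 16

Derivation:
Initial committed: {c=2, d=6, e=10}
Op 1: BEGIN: in_txn=True, pending={}
Op 2: UPDATE e=16 (pending; pending now {e=16})
Op 3: COMMIT: merged ['e'] into committed; committed now {c=2, d=6, e=16}
Op 4: UPDATE d=8 (auto-commit; committed d=8)
Op 5: BEGIN: in_txn=True, pending={}
Op 6: ROLLBACK: discarded pending []; in_txn=False
Op 7: UPDATE c=21 (auto-commit; committed c=21)
Op 8: UPDATE c=6 (auto-commit; committed c=6)
Op 9: UPDATE c=2 (auto-commit; committed c=2)
Op 10: BEGIN: in_txn=True, pending={}
Op 11: COMMIT: merged [] into committed; committed now {c=2, d=8, e=16}
Op 12: UPDATE d=3 (auto-commit; committed d=3)
Final committed: {c=2, d=3, e=16}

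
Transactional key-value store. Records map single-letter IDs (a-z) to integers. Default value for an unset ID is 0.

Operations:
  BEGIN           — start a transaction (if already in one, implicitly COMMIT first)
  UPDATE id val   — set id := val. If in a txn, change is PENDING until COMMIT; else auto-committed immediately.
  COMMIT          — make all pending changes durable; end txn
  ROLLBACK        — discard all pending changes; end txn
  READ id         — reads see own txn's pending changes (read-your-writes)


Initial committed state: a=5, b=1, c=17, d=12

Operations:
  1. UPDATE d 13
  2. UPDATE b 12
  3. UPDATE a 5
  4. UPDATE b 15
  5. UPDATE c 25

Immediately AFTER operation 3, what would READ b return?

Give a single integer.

Initial committed: {a=5, b=1, c=17, d=12}
Op 1: UPDATE d=13 (auto-commit; committed d=13)
Op 2: UPDATE b=12 (auto-commit; committed b=12)
Op 3: UPDATE a=5 (auto-commit; committed a=5)
After op 3: visible(b) = 12 (pending={}, committed={a=5, b=12, c=17, d=13})

Answer: 12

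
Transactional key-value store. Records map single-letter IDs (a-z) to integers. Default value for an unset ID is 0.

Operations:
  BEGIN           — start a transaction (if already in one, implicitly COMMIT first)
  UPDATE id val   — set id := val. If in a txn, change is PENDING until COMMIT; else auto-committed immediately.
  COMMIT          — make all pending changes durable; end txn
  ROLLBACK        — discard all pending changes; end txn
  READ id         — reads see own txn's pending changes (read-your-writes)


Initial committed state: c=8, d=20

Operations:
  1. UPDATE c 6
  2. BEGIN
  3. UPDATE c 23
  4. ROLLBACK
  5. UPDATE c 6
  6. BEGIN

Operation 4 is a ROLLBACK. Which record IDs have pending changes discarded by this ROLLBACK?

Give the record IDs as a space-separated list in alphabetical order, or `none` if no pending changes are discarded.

Answer: c

Derivation:
Initial committed: {c=8, d=20}
Op 1: UPDATE c=6 (auto-commit; committed c=6)
Op 2: BEGIN: in_txn=True, pending={}
Op 3: UPDATE c=23 (pending; pending now {c=23})
Op 4: ROLLBACK: discarded pending ['c']; in_txn=False
Op 5: UPDATE c=6 (auto-commit; committed c=6)
Op 6: BEGIN: in_txn=True, pending={}
ROLLBACK at op 4 discards: ['c']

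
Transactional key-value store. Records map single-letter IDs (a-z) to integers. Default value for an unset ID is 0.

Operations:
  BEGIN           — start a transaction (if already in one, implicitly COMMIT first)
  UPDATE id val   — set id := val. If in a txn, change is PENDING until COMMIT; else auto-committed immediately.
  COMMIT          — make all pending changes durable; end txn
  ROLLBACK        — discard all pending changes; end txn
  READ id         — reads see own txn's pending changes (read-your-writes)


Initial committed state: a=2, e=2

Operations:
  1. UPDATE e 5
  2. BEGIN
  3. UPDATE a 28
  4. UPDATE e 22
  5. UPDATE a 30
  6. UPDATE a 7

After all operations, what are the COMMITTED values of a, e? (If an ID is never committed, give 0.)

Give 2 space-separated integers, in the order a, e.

Initial committed: {a=2, e=2}
Op 1: UPDATE e=5 (auto-commit; committed e=5)
Op 2: BEGIN: in_txn=True, pending={}
Op 3: UPDATE a=28 (pending; pending now {a=28})
Op 4: UPDATE e=22 (pending; pending now {a=28, e=22})
Op 5: UPDATE a=30 (pending; pending now {a=30, e=22})
Op 6: UPDATE a=7 (pending; pending now {a=7, e=22})
Final committed: {a=2, e=5}

Answer: 2 5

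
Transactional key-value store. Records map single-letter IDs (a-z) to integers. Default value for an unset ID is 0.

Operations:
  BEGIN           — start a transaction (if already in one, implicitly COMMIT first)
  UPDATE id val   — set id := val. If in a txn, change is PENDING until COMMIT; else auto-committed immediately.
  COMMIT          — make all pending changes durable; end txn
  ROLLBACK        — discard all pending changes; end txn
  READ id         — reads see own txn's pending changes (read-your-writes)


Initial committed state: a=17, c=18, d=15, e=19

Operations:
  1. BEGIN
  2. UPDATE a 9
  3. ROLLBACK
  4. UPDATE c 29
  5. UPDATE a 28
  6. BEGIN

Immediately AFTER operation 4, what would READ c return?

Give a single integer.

Answer: 29

Derivation:
Initial committed: {a=17, c=18, d=15, e=19}
Op 1: BEGIN: in_txn=True, pending={}
Op 2: UPDATE a=9 (pending; pending now {a=9})
Op 3: ROLLBACK: discarded pending ['a']; in_txn=False
Op 4: UPDATE c=29 (auto-commit; committed c=29)
After op 4: visible(c) = 29 (pending={}, committed={a=17, c=29, d=15, e=19})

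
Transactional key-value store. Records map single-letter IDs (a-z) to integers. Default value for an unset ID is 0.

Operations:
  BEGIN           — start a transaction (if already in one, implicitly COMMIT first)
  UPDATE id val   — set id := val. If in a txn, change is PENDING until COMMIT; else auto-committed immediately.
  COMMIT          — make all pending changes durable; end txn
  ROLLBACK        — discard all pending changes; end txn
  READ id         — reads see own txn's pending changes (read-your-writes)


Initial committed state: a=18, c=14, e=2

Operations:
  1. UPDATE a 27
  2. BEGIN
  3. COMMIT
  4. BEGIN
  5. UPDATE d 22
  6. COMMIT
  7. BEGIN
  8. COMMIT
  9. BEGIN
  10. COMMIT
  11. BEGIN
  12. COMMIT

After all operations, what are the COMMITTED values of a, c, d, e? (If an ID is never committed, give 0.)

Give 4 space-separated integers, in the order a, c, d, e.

Initial committed: {a=18, c=14, e=2}
Op 1: UPDATE a=27 (auto-commit; committed a=27)
Op 2: BEGIN: in_txn=True, pending={}
Op 3: COMMIT: merged [] into committed; committed now {a=27, c=14, e=2}
Op 4: BEGIN: in_txn=True, pending={}
Op 5: UPDATE d=22 (pending; pending now {d=22})
Op 6: COMMIT: merged ['d'] into committed; committed now {a=27, c=14, d=22, e=2}
Op 7: BEGIN: in_txn=True, pending={}
Op 8: COMMIT: merged [] into committed; committed now {a=27, c=14, d=22, e=2}
Op 9: BEGIN: in_txn=True, pending={}
Op 10: COMMIT: merged [] into committed; committed now {a=27, c=14, d=22, e=2}
Op 11: BEGIN: in_txn=True, pending={}
Op 12: COMMIT: merged [] into committed; committed now {a=27, c=14, d=22, e=2}
Final committed: {a=27, c=14, d=22, e=2}

Answer: 27 14 22 2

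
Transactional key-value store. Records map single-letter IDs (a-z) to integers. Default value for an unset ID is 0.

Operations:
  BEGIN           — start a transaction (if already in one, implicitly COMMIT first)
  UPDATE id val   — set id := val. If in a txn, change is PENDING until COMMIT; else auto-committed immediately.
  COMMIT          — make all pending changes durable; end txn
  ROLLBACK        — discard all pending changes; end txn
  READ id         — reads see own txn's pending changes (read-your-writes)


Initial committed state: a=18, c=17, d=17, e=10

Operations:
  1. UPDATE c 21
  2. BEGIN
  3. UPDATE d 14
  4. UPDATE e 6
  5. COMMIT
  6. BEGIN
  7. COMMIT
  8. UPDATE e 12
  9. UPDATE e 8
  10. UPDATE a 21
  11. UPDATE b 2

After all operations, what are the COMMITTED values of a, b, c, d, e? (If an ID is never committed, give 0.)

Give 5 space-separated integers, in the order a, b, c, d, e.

Answer: 21 2 21 14 8

Derivation:
Initial committed: {a=18, c=17, d=17, e=10}
Op 1: UPDATE c=21 (auto-commit; committed c=21)
Op 2: BEGIN: in_txn=True, pending={}
Op 3: UPDATE d=14 (pending; pending now {d=14})
Op 4: UPDATE e=6 (pending; pending now {d=14, e=6})
Op 5: COMMIT: merged ['d', 'e'] into committed; committed now {a=18, c=21, d=14, e=6}
Op 6: BEGIN: in_txn=True, pending={}
Op 7: COMMIT: merged [] into committed; committed now {a=18, c=21, d=14, e=6}
Op 8: UPDATE e=12 (auto-commit; committed e=12)
Op 9: UPDATE e=8 (auto-commit; committed e=8)
Op 10: UPDATE a=21 (auto-commit; committed a=21)
Op 11: UPDATE b=2 (auto-commit; committed b=2)
Final committed: {a=21, b=2, c=21, d=14, e=8}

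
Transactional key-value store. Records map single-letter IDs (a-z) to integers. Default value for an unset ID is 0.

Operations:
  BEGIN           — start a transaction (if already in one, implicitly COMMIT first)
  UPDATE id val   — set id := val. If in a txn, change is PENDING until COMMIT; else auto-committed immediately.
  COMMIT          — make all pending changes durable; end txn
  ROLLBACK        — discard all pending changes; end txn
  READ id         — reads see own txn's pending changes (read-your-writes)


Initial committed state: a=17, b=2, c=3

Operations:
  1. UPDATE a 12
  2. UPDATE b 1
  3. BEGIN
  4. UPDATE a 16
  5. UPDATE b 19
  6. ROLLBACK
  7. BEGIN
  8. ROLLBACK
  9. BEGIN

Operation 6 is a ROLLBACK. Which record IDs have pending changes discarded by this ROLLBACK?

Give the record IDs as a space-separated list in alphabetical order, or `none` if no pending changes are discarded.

Initial committed: {a=17, b=2, c=3}
Op 1: UPDATE a=12 (auto-commit; committed a=12)
Op 2: UPDATE b=1 (auto-commit; committed b=1)
Op 3: BEGIN: in_txn=True, pending={}
Op 4: UPDATE a=16 (pending; pending now {a=16})
Op 5: UPDATE b=19 (pending; pending now {a=16, b=19})
Op 6: ROLLBACK: discarded pending ['a', 'b']; in_txn=False
Op 7: BEGIN: in_txn=True, pending={}
Op 8: ROLLBACK: discarded pending []; in_txn=False
Op 9: BEGIN: in_txn=True, pending={}
ROLLBACK at op 6 discards: ['a', 'b']

Answer: a b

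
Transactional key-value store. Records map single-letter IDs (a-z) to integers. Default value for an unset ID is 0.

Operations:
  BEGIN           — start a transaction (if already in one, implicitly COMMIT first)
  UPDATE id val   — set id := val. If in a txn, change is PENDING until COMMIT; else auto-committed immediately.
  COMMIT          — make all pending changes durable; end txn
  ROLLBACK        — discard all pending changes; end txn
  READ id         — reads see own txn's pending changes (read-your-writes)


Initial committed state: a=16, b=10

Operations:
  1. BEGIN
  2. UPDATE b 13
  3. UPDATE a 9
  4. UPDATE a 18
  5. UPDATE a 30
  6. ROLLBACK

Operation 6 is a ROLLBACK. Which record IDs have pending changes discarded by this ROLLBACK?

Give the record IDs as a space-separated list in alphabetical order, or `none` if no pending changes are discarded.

Initial committed: {a=16, b=10}
Op 1: BEGIN: in_txn=True, pending={}
Op 2: UPDATE b=13 (pending; pending now {b=13})
Op 3: UPDATE a=9 (pending; pending now {a=9, b=13})
Op 4: UPDATE a=18 (pending; pending now {a=18, b=13})
Op 5: UPDATE a=30 (pending; pending now {a=30, b=13})
Op 6: ROLLBACK: discarded pending ['a', 'b']; in_txn=False
ROLLBACK at op 6 discards: ['a', 'b']

Answer: a b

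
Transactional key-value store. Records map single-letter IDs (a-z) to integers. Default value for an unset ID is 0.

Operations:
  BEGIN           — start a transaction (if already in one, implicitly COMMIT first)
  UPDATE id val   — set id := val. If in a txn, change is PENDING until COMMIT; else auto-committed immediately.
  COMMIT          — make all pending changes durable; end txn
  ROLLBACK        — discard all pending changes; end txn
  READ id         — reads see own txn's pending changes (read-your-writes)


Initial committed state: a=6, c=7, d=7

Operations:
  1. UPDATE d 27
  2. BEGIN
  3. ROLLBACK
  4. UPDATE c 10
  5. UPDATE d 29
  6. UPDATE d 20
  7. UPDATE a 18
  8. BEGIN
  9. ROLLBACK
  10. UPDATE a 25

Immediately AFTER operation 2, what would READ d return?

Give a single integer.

Initial committed: {a=6, c=7, d=7}
Op 1: UPDATE d=27 (auto-commit; committed d=27)
Op 2: BEGIN: in_txn=True, pending={}
After op 2: visible(d) = 27 (pending={}, committed={a=6, c=7, d=27})

Answer: 27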